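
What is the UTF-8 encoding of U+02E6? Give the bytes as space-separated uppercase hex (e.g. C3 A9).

CB A6

U+02E6 = 0x2E6 = 742 decimal. In range U+0080–U+07FF → 2-byte form: 110xxxxx 10xxxxxx.
Binary (11 bits): 01011100110.
Split 5+6: 01011 | 100110.
Byte 1: 11001011 = 0xCB.
Byte 2: 10100110 = 0xA6.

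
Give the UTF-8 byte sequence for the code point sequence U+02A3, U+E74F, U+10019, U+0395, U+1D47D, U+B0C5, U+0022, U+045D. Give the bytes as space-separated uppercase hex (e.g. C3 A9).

CA A3 EE 9D 8F F0 90 80 99 CE 95 F0 9D 91 BD EB 83 85 22 D1 9D

U+02A3: 2-byte form → CA A3.
U+E74F: 3-byte form → EE 9D 8F.
U+10019: 4-byte form → F0 90 80 99.
U+0395: 2-byte form → CE 95.
U+1D47D: 4-byte form → F0 9D 91 BD.
U+B0C5: 3-byte form → EB 83 85.
U+0022: 1-byte form → 22.
U+045D: 2-byte form → D1 9D.
Concatenated (21 bytes): CA A3 EE 9D 8F F0 90 80 99 CE 95 F0 9D 91 BD EB 83 85 22 D1 9D.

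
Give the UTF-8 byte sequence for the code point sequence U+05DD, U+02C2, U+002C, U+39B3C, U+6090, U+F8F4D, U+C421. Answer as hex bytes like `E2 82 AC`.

D7 9D CB 82 2C F0 B9 AC BC E6 82 90 F3 B8 BD 8D EC 90 A1

U+05DD: 2-byte form → D7 9D.
U+02C2: 2-byte form → CB 82.
U+002C: 1-byte form → 2C.
U+39B3C: 4-byte form → F0 B9 AC BC.
U+6090: 3-byte form → E6 82 90.
U+F8F4D: 4-byte form → F3 B8 BD 8D.
U+C421: 3-byte form → EC 90 A1.
Concatenated (19 bytes): D7 9D CB 82 2C F0 B9 AC BC E6 82 90 F3 B8 BD 8D EC 90 A1.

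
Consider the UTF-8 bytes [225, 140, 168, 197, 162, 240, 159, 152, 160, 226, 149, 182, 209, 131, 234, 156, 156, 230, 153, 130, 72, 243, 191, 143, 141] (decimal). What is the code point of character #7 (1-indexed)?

U+6642

Offset 0: leading byte 0xE1 = 11100001 → 3-byte char #1 = E1 8C A8.
Offset 3: leading byte 0xC5 = 11000101 → 2-byte char #2 = C5 A2.
Offset 5: leading byte 0xF0 = 11110000 → 4-byte char #3 = F0 9F 98 A0.
Offset 9: leading byte 0xE2 = 11100010 → 3-byte char #4 = E2 95 B6.
Offset 12: leading byte 0xD1 = 11010001 → 2-byte char #5 = D1 83.
Offset 14: leading byte 0xEA = 11101010 → 3-byte char #6 = EA 9C 9C.
Offset 17: leading byte 0xE6 = 11100110 → 3-byte char #7 = E6 99 82.
Leading byte 0xE6 = 11100110 matches 1110xxxx → 3-byte sequence.
Byte 1: 0xE6 = 11100110, payload 0110 (4 bits).
Byte 2: 0x99 = 10011001 (10xxxxxx ✓), payload 011001.
Byte 3: 0x82 = 10000010 (10xxxxxx ✓), payload 000010.
Concatenate: 0110011001000010 = 0x6642 (16 bits → U+6642).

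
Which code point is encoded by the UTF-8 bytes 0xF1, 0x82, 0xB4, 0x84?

U+42D04

Leading byte 0xF1 = 11110001 matches 11110xxx → 4-byte sequence.
Byte 1: 0xF1 = 11110001, payload 001 (3 bits).
Byte 2: 0x82 = 10000010 (10xxxxxx ✓), payload 000010.
Byte 3: 0xB4 = 10110100 (10xxxxxx ✓), payload 110100.
Byte 4: 0x84 = 10000100 (10xxxxxx ✓), payload 000100.
Concatenate: 001000010110100000100 = 0x42D04 (21 bits → U+42D04).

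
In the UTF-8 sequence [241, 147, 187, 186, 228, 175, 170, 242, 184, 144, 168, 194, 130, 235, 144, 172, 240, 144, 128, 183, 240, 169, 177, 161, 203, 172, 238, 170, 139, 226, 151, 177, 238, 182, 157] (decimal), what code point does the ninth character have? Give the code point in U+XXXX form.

U+EA8B

Offset 0: leading byte 0xF1 = 11110001 → 4-byte char #1 = F1 93 BB BA.
Offset 4: leading byte 0xE4 = 11100100 → 3-byte char #2 = E4 AF AA.
Offset 7: leading byte 0xF2 = 11110010 → 4-byte char #3 = F2 B8 90 A8.
Offset 11: leading byte 0xC2 = 11000010 → 2-byte char #4 = C2 82.
Offset 13: leading byte 0xEB = 11101011 → 3-byte char #5 = EB 90 AC.
Offset 16: leading byte 0xF0 = 11110000 → 4-byte char #6 = F0 90 80 B7.
Offset 20: leading byte 0xF0 = 11110000 → 4-byte char #7 = F0 A9 B1 A1.
Offset 24: leading byte 0xCB = 11001011 → 2-byte char #8 = CB AC.
Offset 26: leading byte 0xEE = 11101110 → 3-byte char #9 = EE AA 8B.
Leading byte 0xEE = 11101110 matches 1110xxxx → 3-byte sequence.
Byte 1: 0xEE = 11101110, payload 1110 (4 bits).
Byte 2: 0xAA = 10101010 (10xxxxxx ✓), payload 101010.
Byte 3: 0x8B = 10001011 (10xxxxxx ✓), payload 001011.
Concatenate: 1110101010001011 = 0xEA8B (16 bits → U+EA8B).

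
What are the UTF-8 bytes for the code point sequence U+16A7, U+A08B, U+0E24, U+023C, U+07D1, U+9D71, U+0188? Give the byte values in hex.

U+16A7: 3-byte form → E1 9A A7.
U+A08B: 3-byte form → EA 82 8B.
U+0E24: 3-byte form → E0 B8 A4.
U+023C: 2-byte form → C8 BC.
U+07D1: 2-byte form → DF 91.
U+9D71: 3-byte form → E9 B5 B1.
U+0188: 2-byte form → C6 88.
Concatenated (18 bytes): E1 9A A7 EA 82 8B E0 B8 A4 C8 BC DF 91 E9 B5 B1 C6 88.

E1 9A A7 EA 82 8B E0 B8 A4 C8 BC DF 91 E9 B5 B1 C6 88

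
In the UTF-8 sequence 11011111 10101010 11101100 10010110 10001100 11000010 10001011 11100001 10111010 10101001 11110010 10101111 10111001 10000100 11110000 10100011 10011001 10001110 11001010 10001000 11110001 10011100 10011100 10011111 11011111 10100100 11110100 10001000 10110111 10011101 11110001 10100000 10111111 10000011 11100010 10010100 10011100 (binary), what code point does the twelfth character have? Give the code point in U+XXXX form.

Offset 0: leading byte 0xDF = 11011111 → 2-byte char #1 = DF AA.
Offset 2: leading byte 0xEC = 11101100 → 3-byte char #2 = EC 96 8C.
Offset 5: leading byte 0xC2 = 11000010 → 2-byte char #3 = C2 8B.
Offset 7: leading byte 0xE1 = 11100001 → 3-byte char #4 = E1 BA A9.
Offset 10: leading byte 0xF2 = 11110010 → 4-byte char #5 = F2 AF B9 84.
Offset 14: leading byte 0xF0 = 11110000 → 4-byte char #6 = F0 A3 99 8E.
Offset 18: leading byte 0xCA = 11001010 → 2-byte char #7 = CA 88.
Offset 20: leading byte 0xF1 = 11110001 → 4-byte char #8 = F1 9C 9C 9F.
Offset 24: leading byte 0xDF = 11011111 → 2-byte char #9 = DF A4.
Offset 26: leading byte 0xF4 = 11110100 → 4-byte char #10 = F4 88 B7 9D.
Offset 30: leading byte 0xF1 = 11110001 → 4-byte char #11 = F1 A0 BF 83.
Offset 34: leading byte 0xE2 = 11100010 → 3-byte char #12 = E2 94 9C.
Leading byte 0xE2 = 11100010 matches 1110xxxx → 3-byte sequence.
Byte 1: 0xE2 = 11100010, payload 0010 (4 bits).
Byte 2: 0x94 = 10010100 (10xxxxxx ✓), payload 010100.
Byte 3: 0x9C = 10011100 (10xxxxxx ✓), payload 011100.
Concatenate: 0010010100011100 = 0x251C (16 bits → U+251C).

U+251C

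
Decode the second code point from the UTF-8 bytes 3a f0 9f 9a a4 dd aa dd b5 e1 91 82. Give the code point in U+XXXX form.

Offset 0: leading byte 0x3A = 00111010 → 1-byte char #1 = 3A.
Offset 1: leading byte 0xF0 = 11110000 → 4-byte char #2 = F0 9F 9A A4.
Leading byte 0xF0 = 11110000 matches 11110xxx → 4-byte sequence.
Byte 1: 0xF0 = 11110000, payload 000 (3 bits).
Byte 2: 0x9F = 10011111 (10xxxxxx ✓), payload 011111.
Byte 3: 0x9A = 10011010 (10xxxxxx ✓), payload 011010.
Byte 4: 0xA4 = 10100100 (10xxxxxx ✓), payload 100100.
Concatenate: 000011111011010100100 = 0x1F6A4 (21 bits → U+1F6A4).

U+1F6A4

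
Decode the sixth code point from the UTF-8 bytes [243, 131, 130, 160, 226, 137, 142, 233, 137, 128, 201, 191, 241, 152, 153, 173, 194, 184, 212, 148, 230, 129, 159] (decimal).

Offset 0: leading byte 0xF3 = 11110011 → 4-byte char #1 = F3 83 82 A0.
Offset 4: leading byte 0xE2 = 11100010 → 3-byte char #2 = E2 89 8E.
Offset 7: leading byte 0xE9 = 11101001 → 3-byte char #3 = E9 89 80.
Offset 10: leading byte 0xC9 = 11001001 → 2-byte char #4 = C9 BF.
Offset 12: leading byte 0xF1 = 11110001 → 4-byte char #5 = F1 98 99 AD.
Offset 16: leading byte 0xC2 = 11000010 → 2-byte char #6 = C2 B8.
Leading byte 0xC2 = 11000010 matches 110xxxxx → 2-byte sequence.
Byte 1: 0xC2 = 11000010, payload 00010 (5 bits).
Byte 2: 0xB8 = 10111000 (10xxxxxx ✓), payload 111000.
Concatenate: 00010111000 = 0xB8 (11 bits → U+00B8).

U+00B8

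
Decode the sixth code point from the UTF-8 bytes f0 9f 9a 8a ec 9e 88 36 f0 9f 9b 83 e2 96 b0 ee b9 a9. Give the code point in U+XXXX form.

Offset 0: leading byte 0xF0 = 11110000 → 4-byte char #1 = F0 9F 9A 8A.
Offset 4: leading byte 0xEC = 11101100 → 3-byte char #2 = EC 9E 88.
Offset 7: leading byte 0x36 = 00110110 → 1-byte char #3 = 36.
Offset 8: leading byte 0xF0 = 11110000 → 4-byte char #4 = F0 9F 9B 83.
Offset 12: leading byte 0xE2 = 11100010 → 3-byte char #5 = E2 96 B0.
Offset 15: leading byte 0xEE = 11101110 → 3-byte char #6 = EE B9 A9.
Leading byte 0xEE = 11101110 matches 1110xxxx → 3-byte sequence.
Byte 1: 0xEE = 11101110, payload 1110 (4 bits).
Byte 2: 0xB9 = 10111001 (10xxxxxx ✓), payload 111001.
Byte 3: 0xA9 = 10101001 (10xxxxxx ✓), payload 101001.
Concatenate: 1110111001101001 = 0xEE69 (16 bits → U+EE69).

U+EE69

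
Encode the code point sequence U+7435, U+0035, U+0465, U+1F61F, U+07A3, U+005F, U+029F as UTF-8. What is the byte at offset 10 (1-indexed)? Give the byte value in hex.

0x9F

1-indexed offset 10 is 0-indexed offset 9.
U+7435 → 3-byte form E7 90 B5 at offsets 0–2.
U+0035 → 1-byte form 35 at offsets 3–3.
U+0465 → 2-byte form D1 A5 at offsets 4–5.
U+1F61F → 4-byte form F0 9F 98 9F at offsets 6–9.
Offset 9 falls in char 4's range; it's byte 4 of F0 9F 98 9F = 0x9F.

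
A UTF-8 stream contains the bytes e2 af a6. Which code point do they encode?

U+2BE6

Leading byte 0xE2 = 11100010 matches 1110xxxx → 3-byte sequence.
Byte 1: 0xE2 = 11100010, payload 0010 (4 bits).
Byte 2: 0xAF = 10101111 (10xxxxxx ✓), payload 101111.
Byte 3: 0xA6 = 10100110 (10xxxxxx ✓), payload 100110.
Concatenate: 0010101111100110 = 0x2BE6 (16 bits → U+2BE6).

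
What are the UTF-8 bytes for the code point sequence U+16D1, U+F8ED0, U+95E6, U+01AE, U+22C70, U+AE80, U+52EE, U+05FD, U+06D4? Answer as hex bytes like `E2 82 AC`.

E1 9B 91 F3 B8 BB 90 E9 97 A6 C6 AE F0 A2 B1 B0 EA BA 80 E5 8B AE D7 BD DB 94

U+16D1: 3-byte form → E1 9B 91.
U+F8ED0: 4-byte form → F3 B8 BB 90.
U+95E6: 3-byte form → E9 97 A6.
U+01AE: 2-byte form → C6 AE.
U+22C70: 4-byte form → F0 A2 B1 B0.
U+AE80: 3-byte form → EA BA 80.
U+52EE: 3-byte form → E5 8B AE.
U+05FD: 2-byte form → D7 BD.
U+06D4: 2-byte form → DB 94.
Concatenated (26 bytes): E1 9B 91 F3 B8 BB 90 E9 97 A6 C6 AE F0 A2 B1 B0 EA BA 80 E5 8B AE D7 BD DB 94.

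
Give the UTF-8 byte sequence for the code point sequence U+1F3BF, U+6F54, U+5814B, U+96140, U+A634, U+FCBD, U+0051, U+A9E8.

U+1F3BF: 4-byte form → F0 9F 8E BF.
U+6F54: 3-byte form → E6 BD 94.
U+5814B: 4-byte form → F1 98 85 8B.
U+96140: 4-byte form → F2 96 85 80.
U+A634: 3-byte form → EA 98 B4.
U+FCBD: 3-byte form → EF B2 BD.
U+0051: 1-byte form → 51.
U+A9E8: 3-byte form → EA A7 A8.
Concatenated (25 bytes): F0 9F 8E BF E6 BD 94 F1 98 85 8B F2 96 85 80 EA 98 B4 EF B2 BD 51 EA A7 A8.

F0 9F 8E BF E6 BD 94 F1 98 85 8B F2 96 85 80 EA 98 B4 EF B2 BD 51 EA A7 A8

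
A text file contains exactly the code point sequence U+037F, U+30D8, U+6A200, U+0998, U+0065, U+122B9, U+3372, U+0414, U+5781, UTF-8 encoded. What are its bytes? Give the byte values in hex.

CD BF E3 83 98 F1 AA 88 80 E0 A6 98 65 F0 92 8A B9 E3 8D B2 D0 94 E5 9E 81

U+037F: 2-byte form → CD BF.
U+30D8: 3-byte form → E3 83 98.
U+6A200: 4-byte form → F1 AA 88 80.
U+0998: 3-byte form → E0 A6 98.
U+0065: 1-byte form → 65.
U+122B9: 4-byte form → F0 92 8A B9.
U+3372: 3-byte form → E3 8D B2.
U+0414: 2-byte form → D0 94.
U+5781: 3-byte form → E5 9E 81.
Concatenated (25 bytes): CD BF E3 83 98 F1 AA 88 80 E0 A6 98 65 F0 92 8A B9 E3 8D B2 D0 94 E5 9E 81.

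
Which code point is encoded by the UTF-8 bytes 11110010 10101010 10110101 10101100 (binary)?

Leading byte 0xF2 = 11110010 matches 11110xxx → 4-byte sequence.
Byte 1: 0xF2 = 11110010, payload 010 (3 bits).
Byte 2: 0xAA = 10101010 (10xxxxxx ✓), payload 101010.
Byte 3: 0xB5 = 10110101 (10xxxxxx ✓), payload 110101.
Byte 4: 0xAC = 10101100 (10xxxxxx ✓), payload 101100.
Concatenate: 010101010110101101100 = 0xAAD6C (21 bits → U+AAD6C).

U+AAD6C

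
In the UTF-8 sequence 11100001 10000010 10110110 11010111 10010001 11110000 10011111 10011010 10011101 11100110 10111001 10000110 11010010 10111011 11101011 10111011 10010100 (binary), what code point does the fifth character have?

U+04BB

Offset 0: leading byte 0xE1 = 11100001 → 3-byte char #1 = E1 82 B6.
Offset 3: leading byte 0xD7 = 11010111 → 2-byte char #2 = D7 91.
Offset 5: leading byte 0xF0 = 11110000 → 4-byte char #3 = F0 9F 9A 9D.
Offset 9: leading byte 0xE6 = 11100110 → 3-byte char #4 = E6 B9 86.
Offset 12: leading byte 0xD2 = 11010010 → 2-byte char #5 = D2 BB.
Leading byte 0xD2 = 11010010 matches 110xxxxx → 2-byte sequence.
Byte 1: 0xD2 = 11010010, payload 10010 (5 bits).
Byte 2: 0xBB = 10111011 (10xxxxxx ✓), payload 111011.
Concatenate: 10010111011 = 0x4BB (11 bits → U+04BB).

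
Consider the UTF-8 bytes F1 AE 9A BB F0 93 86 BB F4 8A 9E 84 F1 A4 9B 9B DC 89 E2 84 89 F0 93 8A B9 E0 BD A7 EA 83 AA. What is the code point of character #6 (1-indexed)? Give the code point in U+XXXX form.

Offset 0: leading byte 0xF1 = 11110001 → 4-byte char #1 = F1 AE 9A BB.
Offset 4: leading byte 0xF0 = 11110000 → 4-byte char #2 = F0 93 86 BB.
Offset 8: leading byte 0xF4 = 11110100 → 4-byte char #3 = F4 8A 9E 84.
Offset 12: leading byte 0xF1 = 11110001 → 4-byte char #4 = F1 A4 9B 9B.
Offset 16: leading byte 0xDC = 11011100 → 2-byte char #5 = DC 89.
Offset 18: leading byte 0xE2 = 11100010 → 3-byte char #6 = E2 84 89.
Leading byte 0xE2 = 11100010 matches 1110xxxx → 3-byte sequence.
Byte 1: 0xE2 = 11100010, payload 0010 (4 bits).
Byte 2: 0x84 = 10000100 (10xxxxxx ✓), payload 000100.
Byte 3: 0x89 = 10001001 (10xxxxxx ✓), payload 001001.
Concatenate: 0010000100001001 = 0x2109 (16 bits → U+2109).

U+2109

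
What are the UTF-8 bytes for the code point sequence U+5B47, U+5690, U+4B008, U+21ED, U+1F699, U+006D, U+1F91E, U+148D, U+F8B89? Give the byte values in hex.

E5 AD 87 E5 9A 90 F1 8B 80 88 E2 87 AD F0 9F 9A 99 6D F0 9F A4 9E E1 92 8D F3 B8 AE 89

U+5B47: 3-byte form → E5 AD 87.
U+5690: 3-byte form → E5 9A 90.
U+4B008: 4-byte form → F1 8B 80 88.
U+21ED: 3-byte form → E2 87 AD.
U+1F699: 4-byte form → F0 9F 9A 99.
U+006D: 1-byte form → 6D.
U+1F91E: 4-byte form → F0 9F A4 9E.
U+148D: 3-byte form → E1 92 8D.
U+F8B89: 4-byte form → F3 B8 AE 89.
Concatenated (29 bytes): E5 AD 87 E5 9A 90 F1 8B 80 88 E2 87 AD F0 9F 9A 99 6D F0 9F A4 9E E1 92 8D F3 B8 AE 89.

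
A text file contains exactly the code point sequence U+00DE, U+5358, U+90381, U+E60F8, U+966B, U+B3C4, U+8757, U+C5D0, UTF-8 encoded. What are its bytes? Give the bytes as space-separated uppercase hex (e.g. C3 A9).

C3 9E E5 8D 98 F2 90 8E 81 F3 A6 83 B8 E9 99 AB EB 8F 84 E8 9D 97 EC 97 90

U+00DE: 2-byte form → C3 9E.
U+5358: 3-byte form → E5 8D 98.
U+90381: 4-byte form → F2 90 8E 81.
U+E60F8: 4-byte form → F3 A6 83 B8.
U+966B: 3-byte form → E9 99 AB.
U+B3C4: 3-byte form → EB 8F 84.
U+8757: 3-byte form → E8 9D 97.
U+C5D0: 3-byte form → EC 97 90.
Concatenated (25 bytes): C3 9E E5 8D 98 F2 90 8E 81 F3 A6 83 B8 E9 99 AB EB 8F 84 E8 9D 97 EC 97 90.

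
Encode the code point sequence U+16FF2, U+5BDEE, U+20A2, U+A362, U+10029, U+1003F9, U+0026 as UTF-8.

F0 96 BF B2 F1 9B B7 AE E2 82 A2 EA 8D A2 F0 90 80 A9 F4 80 8F B9 26

U+16FF2: 4-byte form → F0 96 BF B2.
U+5BDEE: 4-byte form → F1 9B B7 AE.
U+20A2: 3-byte form → E2 82 A2.
U+A362: 3-byte form → EA 8D A2.
U+10029: 4-byte form → F0 90 80 A9.
U+1003F9: 4-byte form → F4 80 8F B9.
U+0026: 1-byte form → 26.
Concatenated (23 bytes): F0 96 BF B2 F1 9B B7 AE E2 82 A2 EA 8D A2 F0 90 80 A9 F4 80 8F B9 26.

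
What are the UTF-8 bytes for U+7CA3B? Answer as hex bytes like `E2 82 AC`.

U+7CA3B = 0x7CA3B = 510523 decimal. In range U+10000–U+10FFFF → 4-byte form: 11110xxx 10xxxxxx 10xxxxxx 10xxxxxx.
Binary (21 bits): 001111100101000111011.
Split 3+6+6+6: 001 | 111100 | 101000 | 111011.
Byte 1: 11110001 = 0xF1.
Byte 2: 10111100 = 0xBC.
Byte 3: 10101000 = 0xA8.
Byte 4: 10111011 = 0xBB.

F1 BC A8 BB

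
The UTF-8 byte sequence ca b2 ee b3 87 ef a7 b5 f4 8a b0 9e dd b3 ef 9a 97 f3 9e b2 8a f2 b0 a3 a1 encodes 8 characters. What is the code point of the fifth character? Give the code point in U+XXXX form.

U+0773

Offset 0: leading byte 0xCA = 11001010 → 2-byte char #1 = CA B2.
Offset 2: leading byte 0xEE = 11101110 → 3-byte char #2 = EE B3 87.
Offset 5: leading byte 0xEF = 11101111 → 3-byte char #3 = EF A7 B5.
Offset 8: leading byte 0xF4 = 11110100 → 4-byte char #4 = F4 8A B0 9E.
Offset 12: leading byte 0xDD = 11011101 → 2-byte char #5 = DD B3.
Leading byte 0xDD = 11011101 matches 110xxxxx → 2-byte sequence.
Byte 1: 0xDD = 11011101, payload 11101 (5 bits).
Byte 2: 0xB3 = 10110011 (10xxxxxx ✓), payload 110011.
Concatenate: 11101110011 = 0x773 (11 bits → U+0773).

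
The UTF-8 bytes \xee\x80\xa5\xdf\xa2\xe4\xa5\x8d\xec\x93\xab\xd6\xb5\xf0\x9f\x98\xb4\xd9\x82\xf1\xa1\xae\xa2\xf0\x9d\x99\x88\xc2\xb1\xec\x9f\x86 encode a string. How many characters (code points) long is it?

11

Byte at offset 0: 0xEE = 11101110 → 3-byte char (#1). Advance 3.
Byte at offset 3: 0xDF = 11011111 → 2-byte char (#2). Advance 2.
Byte at offset 5: 0xE4 = 11100100 → 3-byte char (#3). Advance 3.
Byte at offset 8: 0xEC = 11101100 → 3-byte char (#4). Advance 3.
Byte at offset 11: 0xD6 = 11010110 → 2-byte char (#5). Advance 2.
Byte at offset 13: 0xF0 = 11110000 → 4-byte char (#6). Advance 4.
Byte at offset 17: 0xD9 = 11011001 → 2-byte char (#7). Advance 2.
Byte at offset 19: 0xF1 = 11110001 → 4-byte char (#8). Advance 4.
Byte at offset 23: 0xF0 = 11110000 → 4-byte char (#9). Advance 4.
Byte at offset 27: 0xC2 = 11000010 → 2-byte char (#10). Advance 2.
Byte at offset 29: 0xEC = 11101100 → 3-byte char (#11). Advance 3.
Reached end at offset 32 after 11 code points.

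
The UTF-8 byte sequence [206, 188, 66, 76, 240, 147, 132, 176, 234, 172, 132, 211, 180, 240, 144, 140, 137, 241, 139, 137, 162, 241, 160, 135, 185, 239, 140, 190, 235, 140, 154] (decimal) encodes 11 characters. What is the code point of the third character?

Offset 0: leading byte 0xCE = 11001110 → 2-byte char #1 = CE BC.
Offset 2: leading byte 0x42 = 01000010 → 1-byte char #2 = 42.
Offset 3: leading byte 0x4C = 01001100 → 1-byte char #3 = 4C.
Leading byte 0x4C = 01001100 matches 0xxxxxxx → 1-byte sequence.
Byte 1: 0x4C = 01001100, payload 1001100 (7 bits).
Concatenate: 1001100 = 0x4C (7 bits → U+004C).

U+004C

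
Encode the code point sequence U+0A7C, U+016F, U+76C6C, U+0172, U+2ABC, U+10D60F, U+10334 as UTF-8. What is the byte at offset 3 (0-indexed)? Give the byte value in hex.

0xC5

U+0A7C → 3-byte form E0 A9 BC at offsets 0–2.
U+016F → 2-byte form C5 AF at offsets 3–4.
Offset 3 falls in char 2's range; it's byte 1 of C5 AF = 0xC5.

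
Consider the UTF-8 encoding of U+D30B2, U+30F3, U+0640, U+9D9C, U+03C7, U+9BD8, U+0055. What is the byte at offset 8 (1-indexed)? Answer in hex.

0xD9

1-indexed offset 8 is 0-indexed offset 7.
U+D30B2 → 4-byte form F3 93 82 B2 at offsets 0–3.
U+30F3 → 3-byte form E3 83 B3 at offsets 4–6.
U+0640 → 2-byte form D9 80 at offsets 7–8.
Offset 7 falls in char 3's range; it's byte 1 of D9 80 = 0xD9.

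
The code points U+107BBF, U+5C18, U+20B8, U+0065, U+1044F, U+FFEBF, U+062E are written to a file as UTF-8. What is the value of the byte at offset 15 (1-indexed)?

0x8F

1-indexed offset 15 is 0-indexed offset 14.
U+107BBF → 4-byte form F4 87 AE BF at offsets 0–3.
U+5C18 → 3-byte form E5 B0 98 at offsets 4–6.
U+20B8 → 3-byte form E2 82 B8 at offsets 7–9.
U+0065 → 1-byte form 65 at offsets 10–10.
U+1044F → 4-byte form F0 90 91 8F at offsets 11–14.
Offset 14 falls in char 5's range; it's byte 4 of F0 90 91 8F = 0x8F.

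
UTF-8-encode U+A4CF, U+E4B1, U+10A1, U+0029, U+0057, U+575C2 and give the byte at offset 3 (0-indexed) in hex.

U+A4CF → 3-byte form EA 93 8F at offsets 0–2.
U+E4B1 → 3-byte form EE 92 B1 at offsets 3–5.
Offset 3 falls in char 2's range; it's byte 1 of EE 92 B1 = 0xEE.

0xEE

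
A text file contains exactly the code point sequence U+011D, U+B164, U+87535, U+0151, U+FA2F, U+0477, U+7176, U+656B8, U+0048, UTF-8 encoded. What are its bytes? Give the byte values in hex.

C4 9D EB 85 A4 F2 87 94 B5 C5 91 EF A8 AF D1 B7 E7 85 B6 F1 A5 9A B8 48

U+011D: 2-byte form → C4 9D.
U+B164: 3-byte form → EB 85 A4.
U+87535: 4-byte form → F2 87 94 B5.
U+0151: 2-byte form → C5 91.
U+FA2F: 3-byte form → EF A8 AF.
U+0477: 2-byte form → D1 B7.
U+7176: 3-byte form → E7 85 B6.
U+656B8: 4-byte form → F1 A5 9A B8.
U+0048: 1-byte form → 48.
Concatenated (24 bytes): C4 9D EB 85 A4 F2 87 94 B5 C5 91 EF A8 AF D1 B7 E7 85 B6 F1 A5 9A B8 48.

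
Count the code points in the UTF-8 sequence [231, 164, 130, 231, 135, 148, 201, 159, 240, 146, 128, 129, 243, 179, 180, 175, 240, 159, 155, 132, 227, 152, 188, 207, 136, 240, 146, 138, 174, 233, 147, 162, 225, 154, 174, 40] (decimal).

Byte at offset 0: 0xE7 = 11100111 → 3-byte char (#1). Advance 3.
Byte at offset 3: 0xE7 = 11100111 → 3-byte char (#2). Advance 3.
Byte at offset 6: 0xC9 = 11001001 → 2-byte char (#3). Advance 2.
Byte at offset 8: 0xF0 = 11110000 → 4-byte char (#4). Advance 4.
Byte at offset 12: 0xF3 = 11110011 → 4-byte char (#5). Advance 4.
Byte at offset 16: 0xF0 = 11110000 → 4-byte char (#6). Advance 4.
Byte at offset 20: 0xE3 = 11100011 → 3-byte char (#7). Advance 3.
Byte at offset 23: 0xCF = 11001111 → 2-byte char (#8). Advance 2.
Byte at offset 25: 0xF0 = 11110000 → 4-byte char (#9). Advance 4.
Byte at offset 29: 0xE9 = 11101001 → 3-byte char (#10). Advance 3.
Byte at offset 32: 0xE1 = 11100001 → 3-byte char (#11). Advance 3.
Byte at offset 35: 0x28 = 00101000 → 1-byte char (#12). Advance 1.
Reached end at offset 36 after 12 code points.

12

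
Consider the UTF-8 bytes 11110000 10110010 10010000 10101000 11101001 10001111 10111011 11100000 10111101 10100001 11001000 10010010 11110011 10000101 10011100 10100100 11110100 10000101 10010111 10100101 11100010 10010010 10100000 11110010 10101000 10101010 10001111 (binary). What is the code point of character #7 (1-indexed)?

Offset 0: leading byte 0xF0 = 11110000 → 4-byte char #1 = F0 B2 90 A8.
Offset 4: leading byte 0xE9 = 11101001 → 3-byte char #2 = E9 8F BB.
Offset 7: leading byte 0xE0 = 11100000 → 3-byte char #3 = E0 BD A1.
Offset 10: leading byte 0xC8 = 11001000 → 2-byte char #4 = C8 92.
Offset 12: leading byte 0xF3 = 11110011 → 4-byte char #5 = F3 85 9C A4.
Offset 16: leading byte 0xF4 = 11110100 → 4-byte char #6 = F4 85 97 A5.
Offset 20: leading byte 0xE2 = 11100010 → 3-byte char #7 = E2 92 A0.
Leading byte 0xE2 = 11100010 matches 1110xxxx → 3-byte sequence.
Byte 1: 0xE2 = 11100010, payload 0010 (4 bits).
Byte 2: 0x92 = 10010010 (10xxxxxx ✓), payload 010010.
Byte 3: 0xA0 = 10100000 (10xxxxxx ✓), payload 100000.
Concatenate: 0010010010100000 = 0x24A0 (16 bits → U+24A0).

U+24A0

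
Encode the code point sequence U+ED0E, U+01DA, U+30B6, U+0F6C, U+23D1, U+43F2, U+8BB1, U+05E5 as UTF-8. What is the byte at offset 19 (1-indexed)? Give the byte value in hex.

1-indexed offset 19 is 0-indexed offset 18.
U+ED0E → 3-byte form EE B4 8E at offsets 0–2.
U+01DA → 2-byte form C7 9A at offsets 3–4.
U+30B6 → 3-byte form E3 82 B6 at offsets 5–7.
U+0F6C → 3-byte form E0 BD AC at offsets 8–10.
U+23D1 → 3-byte form E2 8F 91 at offsets 11–13.
U+43F2 → 3-byte form E4 8F B2 at offsets 14–16.
U+8BB1 → 3-byte form E8 AE B1 at offsets 17–19.
Offset 18 falls in char 7's range; it's byte 2 of E8 AE B1 = 0xAE.

0xAE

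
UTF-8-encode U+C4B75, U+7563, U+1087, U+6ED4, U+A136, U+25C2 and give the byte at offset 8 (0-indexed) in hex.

0x82

U+C4B75 → 4-byte form F3 84 AD B5 at offsets 0–3.
U+7563 → 3-byte form E7 95 A3 at offsets 4–6.
U+1087 → 3-byte form E1 82 87 at offsets 7–9.
Offset 8 falls in char 3's range; it's byte 2 of E1 82 87 = 0x82.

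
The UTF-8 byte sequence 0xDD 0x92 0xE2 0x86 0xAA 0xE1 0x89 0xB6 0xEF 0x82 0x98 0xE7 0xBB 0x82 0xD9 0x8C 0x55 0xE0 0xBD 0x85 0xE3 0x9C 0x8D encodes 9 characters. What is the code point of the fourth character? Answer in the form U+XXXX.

Offset 0: leading byte 0xDD = 11011101 → 2-byte char #1 = DD 92.
Offset 2: leading byte 0xE2 = 11100010 → 3-byte char #2 = E2 86 AA.
Offset 5: leading byte 0xE1 = 11100001 → 3-byte char #3 = E1 89 B6.
Offset 8: leading byte 0xEF = 11101111 → 3-byte char #4 = EF 82 98.
Leading byte 0xEF = 11101111 matches 1110xxxx → 3-byte sequence.
Byte 1: 0xEF = 11101111, payload 1111 (4 bits).
Byte 2: 0x82 = 10000010 (10xxxxxx ✓), payload 000010.
Byte 3: 0x98 = 10011000 (10xxxxxx ✓), payload 011000.
Concatenate: 1111000010011000 = 0xF098 (16 bits → U+F098).

U+F098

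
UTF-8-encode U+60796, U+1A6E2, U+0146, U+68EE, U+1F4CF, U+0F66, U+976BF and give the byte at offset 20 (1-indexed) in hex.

0xA6

1-indexed offset 20 is 0-indexed offset 19.
U+60796 → 4-byte form F1 A0 9E 96 at offsets 0–3.
U+1A6E2 → 4-byte form F0 9A 9B A2 at offsets 4–7.
U+0146 → 2-byte form C5 86 at offsets 8–9.
U+68EE → 3-byte form E6 A3 AE at offsets 10–12.
U+1F4CF → 4-byte form F0 9F 93 8F at offsets 13–16.
U+0F66 → 3-byte form E0 BD A6 at offsets 17–19.
Offset 19 falls in char 6's range; it's byte 3 of E0 BD A6 = 0xA6.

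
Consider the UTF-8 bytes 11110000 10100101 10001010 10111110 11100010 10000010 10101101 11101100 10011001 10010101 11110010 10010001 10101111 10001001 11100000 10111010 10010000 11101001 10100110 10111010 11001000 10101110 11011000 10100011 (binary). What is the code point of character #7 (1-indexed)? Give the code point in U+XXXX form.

Offset 0: leading byte 0xF0 = 11110000 → 4-byte char #1 = F0 A5 8A BE.
Offset 4: leading byte 0xE2 = 11100010 → 3-byte char #2 = E2 82 AD.
Offset 7: leading byte 0xEC = 11101100 → 3-byte char #3 = EC 99 95.
Offset 10: leading byte 0xF2 = 11110010 → 4-byte char #4 = F2 91 AF 89.
Offset 14: leading byte 0xE0 = 11100000 → 3-byte char #5 = E0 BA 90.
Offset 17: leading byte 0xE9 = 11101001 → 3-byte char #6 = E9 A6 BA.
Offset 20: leading byte 0xC8 = 11001000 → 2-byte char #7 = C8 AE.
Leading byte 0xC8 = 11001000 matches 110xxxxx → 2-byte sequence.
Byte 1: 0xC8 = 11001000, payload 01000 (5 bits).
Byte 2: 0xAE = 10101110 (10xxxxxx ✓), payload 101110.
Concatenate: 01000101110 = 0x22E (11 bits → U+022E).

U+022E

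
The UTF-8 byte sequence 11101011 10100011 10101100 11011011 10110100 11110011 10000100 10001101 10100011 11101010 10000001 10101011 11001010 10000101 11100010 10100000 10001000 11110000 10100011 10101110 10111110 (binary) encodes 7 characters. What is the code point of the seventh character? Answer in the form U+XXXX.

Offset 0: leading byte 0xEB = 11101011 → 3-byte char #1 = EB A3 AC.
Offset 3: leading byte 0xDB = 11011011 → 2-byte char #2 = DB B4.
Offset 5: leading byte 0xF3 = 11110011 → 4-byte char #3 = F3 84 8D A3.
Offset 9: leading byte 0xEA = 11101010 → 3-byte char #4 = EA 81 AB.
Offset 12: leading byte 0xCA = 11001010 → 2-byte char #5 = CA 85.
Offset 14: leading byte 0xE2 = 11100010 → 3-byte char #6 = E2 A0 88.
Offset 17: leading byte 0xF0 = 11110000 → 4-byte char #7 = F0 A3 AE BE.
Leading byte 0xF0 = 11110000 matches 11110xxx → 4-byte sequence.
Byte 1: 0xF0 = 11110000, payload 000 (3 bits).
Byte 2: 0xA3 = 10100011 (10xxxxxx ✓), payload 100011.
Byte 3: 0xAE = 10101110 (10xxxxxx ✓), payload 101110.
Byte 4: 0xBE = 10111110 (10xxxxxx ✓), payload 111110.
Concatenate: 000100011101110111110 = 0x23BBE (21 bits → U+23BBE).

U+23BBE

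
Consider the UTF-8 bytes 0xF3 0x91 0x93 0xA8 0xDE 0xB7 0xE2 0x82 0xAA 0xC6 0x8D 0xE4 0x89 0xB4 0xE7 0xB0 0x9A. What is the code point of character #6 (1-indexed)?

U+7C1A

Offset 0: leading byte 0xF3 = 11110011 → 4-byte char #1 = F3 91 93 A8.
Offset 4: leading byte 0xDE = 11011110 → 2-byte char #2 = DE B7.
Offset 6: leading byte 0xE2 = 11100010 → 3-byte char #3 = E2 82 AA.
Offset 9: leading byte 0xC6 = 11000110 → 2-byte char #4 = C6 8D.
Offset 11: leading byte 0xE4 = 11100100 → 3-byte char #5 = E4 89 B4.
Offset 14: leading byte 0xE7 = 11100111 → 3-byte char #6 = E7 B0 9A.
Leading byte 0xE7 = 11100111 matches 1110xxxx → 3-byte sequence.
Byte 1: 0xE7 = 11100111, payload 0111 (4 bits).
Byte 2: 0xB0 = 10110000 (10xxxxxx ✓), payload 110000.
Byte 3: 0x9A = 10011010 (10xxxxxx ✓), payload 011010.
Concatenate: 0111110000011010 = 0x7C1A (16 bits → U+7C1A).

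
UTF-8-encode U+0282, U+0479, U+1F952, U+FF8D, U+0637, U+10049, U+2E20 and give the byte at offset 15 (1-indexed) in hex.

0x90

1-indexed offset 15 is 0-indexed offset 14.
U+0282 → 2-byte form CA 82 at offsets 0–1.
U+0479 → 2-byte form D1 B9 at offsets 2–3.
U+1F952 → 4-byte form F0 9F A5 92 at offsets 4–7.
U+FF8D → 3-byte form EF BE 8D at offsets 8–10.
U+0637 → 2-byte form D8 B7 at offsets 11–12.
U+10049 → 4-byte form F0 90 81 89 at offsets 13–16.
Offset 14 falls in char 6's range; it's byte 2 of F0 90 81 89 = 0x90.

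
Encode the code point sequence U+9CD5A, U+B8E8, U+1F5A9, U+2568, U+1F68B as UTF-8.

U+9CD5A: 4-byte form → F2 9C B5 9A.
U+B8E8: 3-byte form → EB A3 A8.
U+1F5A9: 4-byte form → F0 9F 96 A9.
U+2568: 3-byte form → E2 95 A8.
U+1F68B: 4-byte form → F0 9F 9A 8B.
Concatenated (18 bytes): F2 9C B5 9A EB A3 A8 F0 9F 96 A9 E2 95 A8 F0 9F 9A 8B.

F2 9C B5 9A EB A3 A8 F0 9F 96 A9 E2 95 A8 F0 9F 9A 8B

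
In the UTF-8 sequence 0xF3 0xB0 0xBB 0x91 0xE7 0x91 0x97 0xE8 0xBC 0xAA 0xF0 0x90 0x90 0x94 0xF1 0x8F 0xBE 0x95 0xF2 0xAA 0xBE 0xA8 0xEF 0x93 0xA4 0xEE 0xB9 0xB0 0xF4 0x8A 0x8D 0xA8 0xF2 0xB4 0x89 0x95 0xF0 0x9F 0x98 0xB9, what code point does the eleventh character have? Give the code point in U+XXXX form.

U+1F639

Offset 0: leading byte 0xF3 = 11110011 → 4-byte char #1 = F3 B0 BB 91.
Offset 4: leading byte 0xE7 = 11100111 → 3-byte char #2 = E7 91 97.
Offset 7: leading byte 0xE8 = 11101000 → 3-byte char #3 = E8 BC AA.
Offset 10: leading byte 0xF0 = 11110000 → 4-byte char #4 = F0 90 90 94.
Offset 14: leading byte 0xF1 = 11110001 → 4-byte char #5 = F1 8F BE 95.
Offset 18: leading byte 0xF2 = 11110010 → 4-byte char #6 = F2 AA BE A8.
Offset 22: leading byte 0xEF = 11101111 → 3-byte char #7 = EF 93 A4.
Offset 25: leading byte 0xEE = 11101110 → 3-byte char #8 = EE B9 B0.
Offset 28: leading byte 0xF4 = 11110100 → 4-byte char #9 = F4 8A 8D A8.
Offset 32: leading byte 0xF2 = 11110010 → 4-byte char #10 = F2 B4 89 95.
Offset 36: leading byte 0xF0 = 11110000 → 4-byte char #11 = F0 9F 98 B9.
Leading byte 0xF0 = 11110000 matches 11110xxx → 4-byte sequence.
Byte 1: 0xF0 = 11110000, payload 000 (3 bits).
Byte 2: 0x9F = 10011111 (10xxxxxx ✓), payload 011111.
Byte 3: 0x98 = 10011000 (10xxxxxx ✓), payload 011000.
Byte 4: 0xB9 = 10111001 (10xxxxxx ✓), payload 111001.
Concatenate: 000011111011000111001 = 0x1F639 (21 bits → U+1F639).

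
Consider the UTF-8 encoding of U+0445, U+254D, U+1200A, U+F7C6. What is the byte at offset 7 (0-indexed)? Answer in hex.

U+0445 → 2-byte form D1 85 at offsets 0–1.
U+254D → 3-byte form E2 95 8D at offsets 2–4.
U+1200A → 4-byte form F0 92 80 8A at offsets 5–8.
Offset 7 falls in char 3's range; it's byte 3 of F0 92 80 8A = 0x80.

0x80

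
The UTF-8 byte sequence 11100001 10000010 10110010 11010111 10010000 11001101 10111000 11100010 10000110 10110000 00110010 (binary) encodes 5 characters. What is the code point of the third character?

Offset 0: leading byte 0xE1 = 11100001 → 3-byte char #1 = E1 82 B2.
Offset 3: leading byte 0xD7 = 11010111 → 2-byte char #2 = D7 90.
Offset 5: leading byte 0xCD = 11001101 → 2-byte char #3 = CD B8.
Leading byte 0xCD = 11001101 matches 110xxxxx → 2-byte sequence.
Byte 1: 0xCD = 11001101, payload 01101 (5 bits).
Byte 2: 0xB8 = 10111000 (10xxxxxx ✓), payload 111000.
Concatenate: 01101111000 = 0x378 (11 bits → U+0378).

U+0378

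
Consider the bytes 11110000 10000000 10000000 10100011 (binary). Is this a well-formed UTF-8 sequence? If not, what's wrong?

invalid (overlong encoding)

Leading byte 0xF0 = 11110000 → 4-byte form.
Continuation bytes all match 10xxxxxx. Payload decodes to 0x23.
But 0x23 < 0x10000, the minimum for a 4-byte sequence — this is an overlong encoding.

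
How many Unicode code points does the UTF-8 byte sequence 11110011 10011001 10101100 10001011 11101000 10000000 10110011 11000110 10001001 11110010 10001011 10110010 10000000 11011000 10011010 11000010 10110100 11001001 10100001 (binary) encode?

7

Byte at offset 0: 0xF3 = 11110011 → 4-byte char (#1). Advance 4.
Byte at offset 4: 0xE8 = 11101000 → 3-byte char (#2). Advance 3.
Byte at offset 7: 0xC6 = 11000110 → 2-byte char (#3). Advance 2.
Byte at offset 9: 0xF2 = 11110010 → 4-byte char (#4). Advance 4.
Byte at offset 13: 0xD8 = 11011000 → 2-byte char (#5). Advance 2.
Byte at offset 15: 0xC2 = 11000010 → 2-byte char (#6). Advance 2.
Byte at offset 17: 0xC9 = 11001001 → 2-byte char (#7). Advance 2.
Reached end at offset 19 after 7 code points.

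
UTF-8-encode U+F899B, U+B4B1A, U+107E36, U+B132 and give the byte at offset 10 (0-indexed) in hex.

U+F899B → 4-byte form F3 B8 A6 9B at offsets 0–3.
U+B4B1A → 4-byte form F2 B4 AC 9A at offsets 4–7.
U+107E36 → 4-byte form F4 87 B8 B6 at offsets 8–11.
Offset 10 falls in char 3's range; it's byte 3 of F4 87 B8 B6 = 0xB8.

0xB8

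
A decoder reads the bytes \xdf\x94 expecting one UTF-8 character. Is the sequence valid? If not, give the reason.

Leading byte 0xDF = 11011111 → 2-byte form.
Continuation bytes 0x94=10010100 all match 10xxxxxx.
Decoded value 0x7D4 is ≥ 0x80 (shortest form) and not a surrogate.

valid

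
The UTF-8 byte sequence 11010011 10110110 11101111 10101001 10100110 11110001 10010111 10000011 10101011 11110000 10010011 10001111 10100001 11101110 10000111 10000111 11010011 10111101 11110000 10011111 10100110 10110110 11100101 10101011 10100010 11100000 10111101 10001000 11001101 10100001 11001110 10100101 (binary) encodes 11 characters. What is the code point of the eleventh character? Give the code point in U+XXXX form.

Offset 0: leading byte 0xD3 = 11010011 → 2-byte char #1 = D3 B6.
Offset 2: leading byte 0xEF = 11101111 → 3-byte char #2 = EF A9 A6.
Offset 5: leading byte 0xF1 = 11110001 → 4-byte char #3 = F1 97 83 AB.
Offset 9: leading byte 0xF0 = 11110000 → 4-byte char #4 = F0 93 8F A1.
Offset 13: leading byte 0xEE = 11101110 → 3-byte char #5 = EE 87 87.
Offset 16: leading byte 0xD3 = 11010011 → 2-byte char #6 = D3 BD.
Offset 18: leading byte 0xF0 = 11110000 → 4-byte char #7 = F0 9F A6 B6.
Offset 22: leading byte 0xE5 = 11100101 → 3-byte char #8 = E5 AB A2.
Offset 25: leading byte 0xE0 = 11100000 → 3-byte char #9 = E0 BD 88.
Offset 28: leading byte 0xCD = 11001101 → 2-byte char #10 = CD A1.
Offset 30: leading byte 0xCE = 11001110 → 2-byte char #11 = CE A5.
Leading byte 0xCE = 11001110 matches 110xxxxx → 2-byte sequence.
Byte 1: 0xCE = 11001110, payload 01110 (5 bits).
Byte 2: 0xA5 = 10100101 (10xxxxxx ✓), payload 100101.
Concatenate: 01110100101 = 0x3A5 (11 bits → U+03A5).

U+03A5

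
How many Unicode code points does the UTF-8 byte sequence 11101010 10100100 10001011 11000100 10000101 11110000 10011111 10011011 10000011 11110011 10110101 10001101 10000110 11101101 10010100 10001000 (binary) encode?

5

Byte at offset 0: 0xEA = 11101010 → 3-byte char (#1). Advance 3.
Byte at offset 3: 0xC4 = 11000100 → 2-byte char (#2). Advance 2.
Byte at offset 5: 0xF0 = 11110000 → 4-byte char (#3). Advance 4.
Byte at offset 9: 0xF3 = 11110011 → 4-byte char (#4). Advance 4.
Byte at offset 13: 0xED = 11101101 → 3-byte char (#5). Advance 3.
Reached end at offset 16 after 5 code points.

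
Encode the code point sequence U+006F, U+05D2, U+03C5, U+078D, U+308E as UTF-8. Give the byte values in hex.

6F D7 92 CF 85 DE 8D E3 82 8E

U+006F: 1-byte form → 6F.
U+05D2: 2-byte form → D7 92.
U+03C5: 2-byte form → CF 85.
U+078D: 2-byte form → DE 8D.
U+308E: 3-byte form → E3 82 8E.
Concatenated (10 bytes): 6F D7 92 CF 85 DE 8D E3 82 8E.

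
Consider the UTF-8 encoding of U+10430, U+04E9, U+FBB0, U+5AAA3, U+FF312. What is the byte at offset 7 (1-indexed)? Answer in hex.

0xEF

1-indexed offset 7 is 0-indexed offset 6.
U+10430 → 4-byte form F0 90 90 B0 at offsets 0–3.
U+04E9 → 2-byte form D3 A9 at offsets 4–5.
U+FBB0 → 3-byte form EF AE B0 at offsets 6–8.
Offset 6 falls in char 3's range; it's byte 1 of EF AE B0 = 0xEF.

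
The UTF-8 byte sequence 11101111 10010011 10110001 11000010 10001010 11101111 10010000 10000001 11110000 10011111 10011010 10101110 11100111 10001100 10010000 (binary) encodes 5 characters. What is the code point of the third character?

U+F401

Offset 0: leading byte 0xEF = 11101111 → 3-byte char #1 = EF 93 B1.
Offset 3: leading byte 0xC2 = 11000010 → 2-byte char #2 = C2 8A.
Offset 5: leading byte 0xEF = 11101111 → 3-byte char #3 = EF 90 81.
Leading byte 0xEF = 11101111 matches 1110xxxx → 3-byte sequence.
Byte 1: 0xEF = 11101111, payload 1111 (4 bits).
Byte 2: 0x90 = 10010000 (10xxxxxx ✓), payload 010000.
Byte 3: 0x81 = 10000001 (10xxxxxx ✓), payload 000001.
Concatenate: 1111010000000001 = 0xF401 (16 bits → U+F401).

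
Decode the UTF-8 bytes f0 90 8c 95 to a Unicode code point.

Leading byte 0xF0 = 11110000 matches 11110xxx → 4-byte sequence.
Byte 1: 0xF0 = 11110000, payload 000 (3 bits).
Byte 2: 0x90 = 10010000 (10xxxxxx ✓), payload 010000.
Byte 3: 0x8C = 10001100 (10xxxxxx ✓), payload 001100.
Byte 4: 0x95 = 10010101 (10xxxxxx ✓), payload 010101.
Concatenate: 000010000001100010101 = 0x10315 (21 bits → U+10315).

U+10315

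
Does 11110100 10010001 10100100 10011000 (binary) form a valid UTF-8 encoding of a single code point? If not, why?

Leading byte 0xF4 = 11110100 → 4-byte form.
Payload = 0x111918, which exceeds U+10FFFF, the maximum Unicode code point. (Leading bytes F5–FF, or F4 followed by ≥ 0x90, are invalid.)

invalid (encodes a value above U+10FFFF)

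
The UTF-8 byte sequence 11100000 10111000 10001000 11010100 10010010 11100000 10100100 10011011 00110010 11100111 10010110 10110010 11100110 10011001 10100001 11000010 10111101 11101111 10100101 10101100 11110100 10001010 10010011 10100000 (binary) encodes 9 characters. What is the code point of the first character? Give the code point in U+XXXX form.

U+0E08

Offset 0: leading byte 0xE0 = 11100000 → 3-byte char #1 = E0 B8 88.
Leading byte 0xE0 = 11100000 matches 1110xxxx → 3-byte sequence.
Byte 1: 0xE0 = 11100000, payload 0000 (4 bits).
Byte 2: 0xB8 = 10111000 (10xxxxxx ✓), payload 111000.
Byte 3: 0x88 = 10001000 (10xxxxxx ✓), payload 001000.
Concatenate: 0000111000001000 = 0xE08 (16 bits → U+0E08).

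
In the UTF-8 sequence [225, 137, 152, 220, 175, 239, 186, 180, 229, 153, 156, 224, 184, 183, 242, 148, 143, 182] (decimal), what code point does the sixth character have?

Offset 0: leading byte 0xE1 = 11100001 → 3-byte char #1 = E1 89 98.
Offset 3: leading byte 0xDC = 11011100 → 2-byte char #2 = DC AF.
Offset 5: leading byte 0xEF = 11101111 → 3-byte char #3 = EF BA B4.
Offset 8: leading byte 0xE5 = 11100101 → 3-byte char #4 = E5 99 9C.
Offset 11: leading byte 0xE0 = 11100000 → 3-byte char #5 = E0 B8 B7.
Offset 14: leading byte 0xF2 = 11110010 → 4-byte char #6 = F2 94 8F B6.
Leading byte 0xF2 = 11110010 matches 11110xxx → 4-byte sequence.
Byte 1: 0xF2 = 11110010, payload 010 (3 bits).
Byte 2: 0x94 = 10010100 (10xxxxxx ✓), payload 010100.
Byte 3: 0x8F = 10001111 (10xxxxxx ✓), payload 001111.
Byte 4: 0xB6 = 10110110 (10xxxxxx ✓), payload 110110.
Concatenate: 010010100001111110110 = 0x943F6 (21 bits → U+943F6).

U+943F6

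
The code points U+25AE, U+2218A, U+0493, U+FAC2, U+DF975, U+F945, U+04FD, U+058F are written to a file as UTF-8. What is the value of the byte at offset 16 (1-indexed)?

1-indexed offset 16 is 0-indexed offset 15.
U+25AE → 3-byte form E2 96 AE at offsets 0–2.
U+2218A → 4-byte form F0 A2 86 8A at offsets 3–6.
U+0493 → 2-byte form D2 93 at offsets 7–8.
U+FAC2 → 3-byte form EF AB 82 at offsets 9–11.
U+DF975 → 4-byte form F3 9F A5 B5 at offsets 12–15.
Offset 15 falls in char 5's range; it's byte 4 of F3 9F A5 B5 = 0xB5.

0xB5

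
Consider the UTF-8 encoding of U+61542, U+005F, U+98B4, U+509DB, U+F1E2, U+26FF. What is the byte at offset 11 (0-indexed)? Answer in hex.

0x9B

U+61542 → 4-byte form F1 A1 95 82 at offsets 0–3.
U+005F → 1-byte form 5F at offsets 4–4.
U+98B4 → 3-byte form E9 A2 B4 at offsets 5–7.
U+509DB → 4-byte form F1 90 A7 9B at offsets 8–11.
Offset 11 falls in char 4's range; it's byte 4 of F1 90 A7 9B = 0x9B.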